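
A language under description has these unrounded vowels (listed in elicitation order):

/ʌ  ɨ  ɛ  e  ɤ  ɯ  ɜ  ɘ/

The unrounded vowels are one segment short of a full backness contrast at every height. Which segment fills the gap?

high: front —, central /ɨ/, back /ɯ/.
high-mid: front /e/, central /ɘ/, back /ɤ/.
low-mid: front /ɛ/, central /ɜ/, back /ʌ/.
The high row has no front member, so the gap is the high front unrounded vowel /i/.

/i/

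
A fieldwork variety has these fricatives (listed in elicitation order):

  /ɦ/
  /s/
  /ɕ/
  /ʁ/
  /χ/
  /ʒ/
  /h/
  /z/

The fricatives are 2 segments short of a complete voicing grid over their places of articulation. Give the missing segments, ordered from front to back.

place of articulation  voiceless  voiced  
alveolar          s         z       
postalveolar      —         ʒ       
alveolo-palatal   ɕ         —       
uvular            χ         ʁ       
glottal           h         ɦ       
Gaps, from front to back: postalveolar lacks voiceless (/ʃ/); alveolo-palatal lacks voiced (/ʑ/).

/ʃ/, /ʑ/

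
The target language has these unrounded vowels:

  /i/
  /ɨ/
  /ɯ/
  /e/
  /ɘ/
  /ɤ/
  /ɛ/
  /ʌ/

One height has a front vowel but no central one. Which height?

low-mid

Front: /i/ (high), /e/ (high-mid), /ɛ/ (low-mid).
Central: /ɨ/ (high), /ɘ/ (high-mid).
Back: /ɯ/ (high), /ɤ/ (high-mid), /ʌ/ (low-mid).
Every height has a central member except low-mid, where /ɜ/ would be expected.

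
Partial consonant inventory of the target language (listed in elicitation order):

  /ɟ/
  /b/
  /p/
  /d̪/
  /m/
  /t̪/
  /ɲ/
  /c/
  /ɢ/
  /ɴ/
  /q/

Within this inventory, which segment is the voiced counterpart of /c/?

/c/ is a voiceless palatal stop.
The voiced counterpart is a voiced palatal stop — in this inventory, /ɟ/.

/ɟ/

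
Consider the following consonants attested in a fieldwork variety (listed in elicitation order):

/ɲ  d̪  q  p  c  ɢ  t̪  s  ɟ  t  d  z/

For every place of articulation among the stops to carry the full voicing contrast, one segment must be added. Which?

/b/

Voiceless: /p/ (bilabial), /t̪/ (dental), /t/ (alveolar), /c/ (palatal), /q/ (uvular).
Voiced: /d̪/ (dental), /d/ (alveolar), /ɟ/ (palatal), /ɢ/ (uvular).
The bilabial row has no voiced member, so the gap is the voiced bilabial stop /b/.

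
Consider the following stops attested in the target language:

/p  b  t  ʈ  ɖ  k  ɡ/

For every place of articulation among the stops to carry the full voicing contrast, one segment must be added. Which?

bilabial: voiceless /p/, voiced /b/.
alveolar: voiceless /t/, voiced —.
retroflex: voiceless /ʈ/, voiced /ɖ/.
velar: voiceless /k/, voiced /ɡ/.
The alveolar row has no voiced member, so the gap is the voiced alveolar stop /d/.

/d/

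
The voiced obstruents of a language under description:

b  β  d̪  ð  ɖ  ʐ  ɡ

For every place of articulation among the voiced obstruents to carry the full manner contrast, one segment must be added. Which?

bilabial: stop /b/, fricative /β/.
dental: stop /d̪/, fricative /ð/.
retroflex: stop /ɖ/, fricative /ʐ/.
velar: stop /ɡ/, fricative —.
The velar row has no fricative member, so the gap is the velar fricative /ɣ/.

/ɣ/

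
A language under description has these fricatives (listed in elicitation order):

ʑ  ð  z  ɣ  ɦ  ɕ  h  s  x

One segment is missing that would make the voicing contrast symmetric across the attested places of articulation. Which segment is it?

place of articulation  voiceless  voiced  
dental            —         ð       
alveolar          s         z       
alveolo-palatal   ɕ         ʑ       
velar             x         ɣ       
glottal           h         ɦ       
The dental row has no voiceless member, so the gap is the voiceless dental fricative /θ/.

/θ/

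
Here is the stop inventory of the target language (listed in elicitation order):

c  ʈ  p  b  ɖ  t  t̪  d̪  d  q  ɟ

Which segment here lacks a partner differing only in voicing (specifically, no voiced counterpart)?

Bilabial: /p/ ~ /b/
Dental: /t̪/ ~ /d̪/
Alveolar: /t/ ~ /d/
Retroflex: /ʈ/ ~ /ɖ/
Palatal: /c/ ~ /ɟ/
Uvular: only /q/ (voiceless); no voiced partner.
So /q/ is the unpaired segment.

/q/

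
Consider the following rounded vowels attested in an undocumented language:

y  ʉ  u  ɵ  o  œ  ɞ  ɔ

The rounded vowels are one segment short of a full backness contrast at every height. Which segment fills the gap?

height            front     central   back    
high              y         ʉ         u       
high-mid          —         ɵ         o       
low-mid           œ         ɞ         ɔ       
The high-mid row has no front member, so the gap is the high-mid front rounded vowel /ø/.

/ø/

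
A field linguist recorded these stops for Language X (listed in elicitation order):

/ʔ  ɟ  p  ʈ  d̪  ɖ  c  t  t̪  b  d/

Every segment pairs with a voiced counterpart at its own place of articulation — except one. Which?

Bilabial: /p/ ~ /b/
Dental: /t̪/ ~ /d̪/
Alveolar: /t/ ~ /d/
Retroflex: /ʈ/ ~ /ɖ/
Palatal: /c/ ~ /ɟ/
Glottal: only /ʔ/ (voiceless); no voiced partner.
So /ʔ/ is the unpaired segment.

/ʔ/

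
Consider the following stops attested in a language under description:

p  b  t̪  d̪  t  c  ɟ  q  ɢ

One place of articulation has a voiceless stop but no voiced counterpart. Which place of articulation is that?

Voiceless: /p/ (bilabial), /t̪/ (dental), /t/ (alveolar), /c/ (palatal), /q/ (uvular).
Voiced: /b/ (bilabial), /d̪/ (dental), /ɟ/ (palatal), /ɢ/ (uvular).
Every place of articulation has a voiced member except alveolar, where /d/ would be expected.

alveolar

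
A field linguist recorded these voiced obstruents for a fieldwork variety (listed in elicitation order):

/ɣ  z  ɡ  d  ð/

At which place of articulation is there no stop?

dental

dental: stop —, fricative /ð/.
alveolar: stop /d/, fricative /z/.
velar: stop /ɡ/, fricative /ɣ/.
Every place of articulation has a stop member except dental, where /d̪/ would be expected.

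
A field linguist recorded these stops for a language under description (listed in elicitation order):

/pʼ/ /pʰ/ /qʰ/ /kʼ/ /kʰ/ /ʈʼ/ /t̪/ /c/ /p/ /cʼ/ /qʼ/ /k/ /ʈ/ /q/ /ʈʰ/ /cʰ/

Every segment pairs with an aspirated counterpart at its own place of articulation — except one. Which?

/t̪/

Bilabial: /p/ ~ /pʰ/ ~ /pʼ/
Retroflex: /ʈ/ ~ /ʈʰ/ ~ /ʈʼ/
Palatal: /c/ ~ /cʰ/ ~ /cʼ/
Velar: /k/ ~ /kʰ/ ~ /kʼ/
Uvular: /q/ ~ /qʰ/ ~ /qʼ/
Dental: only /t̪/ (plain); no aspirated partner.
So /t̪/ is the unpaired segment.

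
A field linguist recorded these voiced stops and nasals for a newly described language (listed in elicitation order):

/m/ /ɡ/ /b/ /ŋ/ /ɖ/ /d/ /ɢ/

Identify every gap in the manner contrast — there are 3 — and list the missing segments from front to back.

bilabial: oral stop /b/, nasal /m/.
alveolar: oral stop /d/, nasal —.
retroflex: oral stop /ɖ/, nasal —.
velar: oral stop /ɡ/, nasal /ŋ/.
uvular: oral stop /ɢ/, nasal —.
Gaps, from front to back: alveolar lacks nasal (/n/); retroflex lacks nasal (/ɳ/); uvular lacks nasal (/ɴ/).

/n/, /ɳ/, /ɴ/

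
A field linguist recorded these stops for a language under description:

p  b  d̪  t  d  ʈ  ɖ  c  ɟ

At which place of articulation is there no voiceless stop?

bilabial: voiceless /p/, voiced /b/.
dental: voiceless —, voiced /d̪/.
alveolar: voiceless /t/, voiced /d/.
retroflex: voiceless /ʈ/, voiced /ɖ/.
palatal: voiceless /c/, voiced /ɟ/.
Every place of articulation has a voiceless member except dental, where /t̪/ would be expected.

dental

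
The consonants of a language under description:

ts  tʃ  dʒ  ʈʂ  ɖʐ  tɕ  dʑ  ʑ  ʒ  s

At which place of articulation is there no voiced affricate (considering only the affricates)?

alveolar

Voiceless: /ts/ (alveolar), /tʃ/ (postalveolar), /ʈʂ/ (retroflex), /tɕ/ (alveolo-palatal).
Voiced: /dʒ/ (postalveolar), /ɖʐ/ (retroflex), /dʑ/ (alveolo-palatal).
Every place of articulation has a voiced member except alveolar, where /dz/ would be expected.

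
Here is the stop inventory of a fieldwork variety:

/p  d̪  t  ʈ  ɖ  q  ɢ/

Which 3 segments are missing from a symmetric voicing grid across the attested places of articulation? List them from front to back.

/b/, /t̪/, /d/

bilabial: voiceless /p/, voiced —.
dental: voiceless —, voiced /d̪/.
alveolar: voiceless /t/, voiced —.
retroflex: voiceless /ʈ/, voiced /ɖ/.
uvular: voiceless /q/, voiced /ɢ/.
Gaps, from front to back: bilabial lacks voiced (/b/); dental lacks voiceless (/t̪/); alveolar lacks voiced (/d/).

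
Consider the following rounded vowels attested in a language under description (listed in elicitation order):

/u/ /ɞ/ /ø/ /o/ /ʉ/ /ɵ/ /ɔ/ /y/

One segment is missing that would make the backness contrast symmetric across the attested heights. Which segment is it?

/œ/

Front: /y/ (high), /ø/ (high-mid).
Central: /ʉ/ (high), /ɵ/ (high-mid), /ɞ/ (low-mid).
Back: /u/ (high), /o/ (high-mid), /ɔ/ (low-mid).
The low-mid row has no front member, so the gap is the low-mid front rounded vowel /œ/.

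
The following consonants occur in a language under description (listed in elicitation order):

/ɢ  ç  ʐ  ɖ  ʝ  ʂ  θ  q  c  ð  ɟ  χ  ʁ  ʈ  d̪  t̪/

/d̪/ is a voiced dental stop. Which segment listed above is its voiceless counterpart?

The voiceless counterpart is a voiceless dental stop — in this inventory, /t̪/.

/t̪/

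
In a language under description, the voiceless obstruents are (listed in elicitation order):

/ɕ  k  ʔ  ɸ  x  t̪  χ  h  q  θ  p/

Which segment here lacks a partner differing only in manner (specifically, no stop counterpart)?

/ɕ/

Bilabial: /p/ ~ /ɸ/
Dental: /t̪/ ~ /θ/
Velar: /k/ ~ /x/
Uvular: /q/ ~ /χ/
Glottal: /ʔ/ ~ /h/
Alveolo-palatal: only /ɕ/ (fricative); no stop partner.
So /ɕ/ is the unpaired segment.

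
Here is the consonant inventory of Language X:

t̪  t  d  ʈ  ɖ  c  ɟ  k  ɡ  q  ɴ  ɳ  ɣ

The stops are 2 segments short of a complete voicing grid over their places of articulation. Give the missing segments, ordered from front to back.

Voiceless: /t̪/ (dental), /t/ (alveolar), /ʈ/ (retroflex), /c/ (palatal), /k/ (velar), /q/ (uvular).
Voiced: /d/ (alveolar), /ɖ/ (retroflex), /ɟ/ (palatal), /ɡ/ (velar).
Gaps, from front to back: dental lacks voiced (/d̪/); uvular lacks voiced (/ɢ/).

/d̪/, /ɢ/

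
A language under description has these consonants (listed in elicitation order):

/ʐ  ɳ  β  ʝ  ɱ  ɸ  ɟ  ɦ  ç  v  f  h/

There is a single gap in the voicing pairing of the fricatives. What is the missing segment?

/ʂ/

bilabial: voiceless /ɸ/, voiced /β/.
labiodental: voiceless /f/, voiced /v/.
retroflex: voiceless —, voiced /ʐ/.
palatal: voiceless /ç/, voiced /ʝ/.
glottal: voiceless /h/, voiced /ɦ/.
The retroflex row has no voiceless member, so the gap is the voiceless retroflex fricative /ʂ/.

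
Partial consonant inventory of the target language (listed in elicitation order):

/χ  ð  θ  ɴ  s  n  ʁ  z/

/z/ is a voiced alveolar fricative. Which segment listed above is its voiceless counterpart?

/s/

The voiceless counterpart is a voiceless alveolar fricative — in this inventory, /s/.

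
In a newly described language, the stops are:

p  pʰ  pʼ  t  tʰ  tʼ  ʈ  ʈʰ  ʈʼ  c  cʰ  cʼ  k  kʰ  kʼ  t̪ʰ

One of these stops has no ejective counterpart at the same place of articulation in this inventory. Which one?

Bilabial: /p/ ~ /pʰ/ ~ /pʼ/
Alveolar: /t/ ~ /tʰ/ ~ /tʼ/
Retroflex: /ʈ/ ~ /ʈʰ/ ~ /ʈʼ/
Palatal: /c/ ~ /cʰ/ ~ /cʼ/
Velar: /k/ ~ /kʰ/ ~ /kʼ/
Dental: only /t̪ʰ/ (aspirated); no ejective partner.
So /t̪ʰ/ is the unpaired segment.

/t̪ʰ/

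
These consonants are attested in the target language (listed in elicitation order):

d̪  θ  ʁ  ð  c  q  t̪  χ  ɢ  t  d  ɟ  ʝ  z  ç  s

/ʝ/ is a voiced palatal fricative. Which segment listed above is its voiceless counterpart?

/ç/

The voiceless counterpart is a voiceless palatal fricative — in this inventory, /ç/.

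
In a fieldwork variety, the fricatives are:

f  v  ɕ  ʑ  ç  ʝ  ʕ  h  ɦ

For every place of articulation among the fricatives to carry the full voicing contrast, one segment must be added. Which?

labiodental: voiceless /f/, voiced /v/.
alveolo-palatal: voiceless /ɕ/, voiced /ʑ/.
palatal: voiceless /ç/, voiced /ʝ/.
pharyngeal: voiceless —, voiced /ʕ/.
glottal: voiceless /h/, voiced /ɦ/.
The pharyngeal row has no voiceless member, so the gap is the voiceless pharyngeal fricative /ħ/.

/ħ/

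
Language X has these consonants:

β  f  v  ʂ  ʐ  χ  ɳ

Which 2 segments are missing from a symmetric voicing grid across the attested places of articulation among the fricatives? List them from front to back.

/ɸ/, /ʁ/

place of articulation  voiceless  voiced  
bilabial          —         β       
labiodental       f         v       
retroflex         ʂ         ʐ       
uvular            χ         —       
Gaps, from front to back: bilabial lacks voiceless (/ɸ/); uvular lacks voiced (/ʁ/).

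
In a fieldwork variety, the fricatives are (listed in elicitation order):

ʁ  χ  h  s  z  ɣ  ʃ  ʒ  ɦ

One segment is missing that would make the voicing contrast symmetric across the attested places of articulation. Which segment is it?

/x/

place of articulation  voiceless  voiced  
alveolar          s         z       
postalveolar      ʃ         ʒ       
velar             —         ɣ       
uvular            χ         ʁ       
glottal           h         ɦ       
The velar row has no voiceless member, so the gap is the voiceless velar fricative /x/.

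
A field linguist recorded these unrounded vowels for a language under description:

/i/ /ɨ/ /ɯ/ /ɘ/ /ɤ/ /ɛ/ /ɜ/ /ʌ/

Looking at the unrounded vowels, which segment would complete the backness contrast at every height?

height            front     central   back    
high              i         ɨ         ɯ       
high-mid          —         ɘ         ɤ       
low-mid           ɛ         ɜ         ʌ       
The high-mid row has no front member, so the gap is the high-mid front unrounded vowel /e/.

/e/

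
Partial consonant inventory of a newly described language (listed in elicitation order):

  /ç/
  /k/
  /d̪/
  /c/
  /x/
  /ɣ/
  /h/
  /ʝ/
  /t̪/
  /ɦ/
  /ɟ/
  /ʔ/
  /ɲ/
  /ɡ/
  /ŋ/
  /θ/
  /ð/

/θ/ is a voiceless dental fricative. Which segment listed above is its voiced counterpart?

The voiced counterpart is a voiced dental fricative — in this inventory, /ð/.

/ð/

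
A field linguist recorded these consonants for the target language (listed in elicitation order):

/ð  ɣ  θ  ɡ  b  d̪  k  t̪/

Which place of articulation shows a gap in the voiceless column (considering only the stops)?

Voiceless: /t̪/ (dental), /k/ (velar).
Voiced: /b/ (bilabial), /d̪/ (dental), /ɡ/ (velar).
Every place of articulation has a voiceless member except bilabial, where /p/ would be expected.

bilabial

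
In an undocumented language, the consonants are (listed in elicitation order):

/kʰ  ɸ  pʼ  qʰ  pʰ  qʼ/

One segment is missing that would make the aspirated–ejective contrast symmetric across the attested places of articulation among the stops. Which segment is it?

place of articulation  aspirated  ejective
bilabial          pʰ        pʼ      
velar             kʰ        —       
uvular            qʰ        qʼ      
The velar row has no ejective member, so the gap is the ejective velar stop /kʼ/.

/kʼ/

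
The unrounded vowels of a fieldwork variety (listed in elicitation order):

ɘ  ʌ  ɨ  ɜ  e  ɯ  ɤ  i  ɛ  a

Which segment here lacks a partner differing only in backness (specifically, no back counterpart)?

/a/

High: /i/ ~ /ɨ/ ~ /ɯ/
High-mid: /e/ ~ /ɘ/ ~ /ɤ/
Low-mid: /ɛ/ ~ /ɜ/ ~ /ʌ/
Low: only /a/ (front); no back partner.
So /a/ is the unpaired segment.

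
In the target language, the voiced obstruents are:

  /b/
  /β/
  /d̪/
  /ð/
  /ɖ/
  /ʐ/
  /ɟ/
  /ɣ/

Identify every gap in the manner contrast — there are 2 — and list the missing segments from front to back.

/ʝ/, /ɡ/

Stop: /b/ (bilabial), /d̪/ (dental), /ɖ/ (retroflex), /ɟ/ (palatal).
Fricative: /β/ (bilabial), /ð/ (dental), /ʐ/ (retroflex), /ɣ/ (velar).
Gaps, from front to back: palatal lacks fricative (/ʝ/); velar lacks stop (/ɡ/).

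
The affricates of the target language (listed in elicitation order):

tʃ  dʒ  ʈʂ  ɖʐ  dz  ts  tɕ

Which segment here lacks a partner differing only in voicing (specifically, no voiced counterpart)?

/tɕ/

Alveolar: /ts/ ~ /dz/
Postalveolar: /tʃ/ ~ /dʒ/
Retroflex: /ʈʂ/ ~ /ɖʐ/
Alveolo-palatal: only /tɕ/ (voiceless); no voiced partner.
So /tɕ/ is the unpaired segment.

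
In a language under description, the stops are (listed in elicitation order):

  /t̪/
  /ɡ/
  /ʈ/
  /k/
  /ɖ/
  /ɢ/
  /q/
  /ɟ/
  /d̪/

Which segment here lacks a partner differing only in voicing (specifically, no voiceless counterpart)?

/ɟ/

Dental: /t̪/ ~ /d̪/
Retroflex: /ʈ/ ~ /ɖ/
Velar: /k/ ~ /ɡ/
Uvular: /q/ ~ /ɢ/
Palatal: only /ɟ/ (voiced); no voiceless partner.
So /ɟ/ is the unpaired segment.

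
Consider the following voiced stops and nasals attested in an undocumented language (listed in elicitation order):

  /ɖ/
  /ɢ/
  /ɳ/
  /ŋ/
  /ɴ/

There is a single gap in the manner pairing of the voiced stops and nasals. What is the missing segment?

Oral stop: /ɖ/ (retroflex), /ɢ/ (uvular).
Nasal: /ɳ/ (retroflex), /ŋ/ (velar), /ɴ/ (uvular).
The velar row has no oral stop member, so the gap is the velar oral stop /ɡ/.

/ɡ/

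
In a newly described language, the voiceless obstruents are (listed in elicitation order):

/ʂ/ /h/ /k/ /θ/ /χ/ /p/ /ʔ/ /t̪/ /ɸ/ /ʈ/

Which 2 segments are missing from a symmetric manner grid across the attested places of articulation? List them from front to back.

bilabial: stop /p/, fricative /ɸ/.
dental: stop /t̪/, fricative /θ/.
retroflex: stop /ʈ/, fricative /ʂ/.
velar: stop /k/, fricative —.
uvular: stop —, fricative /χ/.
glottal: stop /ʔ/, fricative /h/.
Gaps, from front to back: velar lacks fricative (/x/); uvular lacks stop (/q/).

/x/, /q/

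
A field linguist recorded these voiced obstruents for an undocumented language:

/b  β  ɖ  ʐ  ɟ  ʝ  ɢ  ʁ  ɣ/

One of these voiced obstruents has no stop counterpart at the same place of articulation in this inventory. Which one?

/ɣ/

Bilabial: /b/ ~ /β/
Retroflex: /ɖ/ ~ /ʐ/
Palatal: /ɟ/ ~ /ʝ/
Uvular: /ɢ/ ~ /ʁ/
Velar: only /ɣ/ (fricative); no stop partner.
So /ɣ/ is the unpaired segment.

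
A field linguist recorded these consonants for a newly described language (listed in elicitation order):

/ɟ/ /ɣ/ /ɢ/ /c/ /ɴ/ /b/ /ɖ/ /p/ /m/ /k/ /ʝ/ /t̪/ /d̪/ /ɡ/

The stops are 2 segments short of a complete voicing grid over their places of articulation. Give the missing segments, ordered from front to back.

/ʈ/, /q/

bilabial: voiceless /p/, voiced /b/.
dental: voiceless /t̪/, voiced /d̪/.
retroflex: voiceless —, voiced /ɖ/.
palatal: voiceless /c/, voiced /ɟ/.
velar: voiceless /k/, voiced /ɡ/.
uvular: voiceless —, voiced /ɢ/.
Gaps, from front to back: retroflex lacks voiceless (/ʈ/); uvular lacks voiceless (/q/).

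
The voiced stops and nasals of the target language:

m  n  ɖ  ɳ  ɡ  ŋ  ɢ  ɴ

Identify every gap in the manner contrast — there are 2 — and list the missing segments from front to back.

/b/, /d/

place of articulation  oral stop  nasal   
bilabial          —         m       
alveolar          —         n       
retroflex         ɖ         ɳ       
velar             ɡ         ŋ       
uvular            ɢ         ɴ       
Gaps, from front to back: bilabial lacks oral stop (/b/); alveolar lacks oral stop (/d/).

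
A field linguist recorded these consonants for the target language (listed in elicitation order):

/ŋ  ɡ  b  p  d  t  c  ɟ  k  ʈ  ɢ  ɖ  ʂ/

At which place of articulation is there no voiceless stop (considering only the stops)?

uvular

bilabial: voiceless /p/, voiced /b/.
alveolar: voiceless /t/, voiced /d/.
retroflex: voiceless /ʈ/, voiced /ɖ/.
palatal: voiceless /c/, voiced /ɟ/.
velar: voiceless /k/, voiced /ɡ/.
uvular: voiceless —, voiced /ɢ/.
Every place of articulation has a voiceless member except uvular, where /q/ would be expected.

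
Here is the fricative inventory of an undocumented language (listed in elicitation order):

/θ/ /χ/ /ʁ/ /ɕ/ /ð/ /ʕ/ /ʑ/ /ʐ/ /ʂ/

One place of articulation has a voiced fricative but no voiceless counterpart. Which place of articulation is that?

dental: voiceless /θ/, voiced /ð/.
retroflex: voiceless /ʂ/, voiced /ʐ/.
alveolo-palatal: voiceless /ɕ/, voiced /ʑ/.
uvular: voiceless /χ/, voiced /ʁ/.
pharyngeal: voiceless —, voiced /ʕ/.
Every place of articulation has a voiceless member except pharyngeal, where /ħ/ would be expected.

pharyngeal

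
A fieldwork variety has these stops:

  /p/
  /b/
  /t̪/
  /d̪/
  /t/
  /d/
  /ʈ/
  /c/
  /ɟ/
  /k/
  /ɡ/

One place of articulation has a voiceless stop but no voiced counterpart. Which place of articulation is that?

bilabial: voiceless /p/, voiced /b/.
dental: voiceless /t̪/, voiced /d̪/.
alveolar: voiceless /t/, voiced /d/.
retroflex: voiceless /ʈ/, voiced —.
palatal: voiceless /c/, voiced /ɟ/.
velar: voiceless /k/, voiced /ɡ/.
Every place of articulation has a voiced member except retroflex, where /ɖ/ would be expected.

retroflex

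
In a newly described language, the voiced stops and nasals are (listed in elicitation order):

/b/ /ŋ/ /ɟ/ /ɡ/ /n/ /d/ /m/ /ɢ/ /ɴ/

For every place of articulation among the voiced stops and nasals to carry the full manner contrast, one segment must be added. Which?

Oral stop: /b/ (bilabial), /d/ (alveolar), /ɟ/ (palatal), /ɡ/ (velar), /ɢ/ (uvular).
Nasal: /m/ (bilabial), /n/ (alveolar), /ŋ/ (velar), /ɴ/ (uvular).
The palatal row has no nasal member, so the gap is the palatal nasal /ɲ/.

/ɲ/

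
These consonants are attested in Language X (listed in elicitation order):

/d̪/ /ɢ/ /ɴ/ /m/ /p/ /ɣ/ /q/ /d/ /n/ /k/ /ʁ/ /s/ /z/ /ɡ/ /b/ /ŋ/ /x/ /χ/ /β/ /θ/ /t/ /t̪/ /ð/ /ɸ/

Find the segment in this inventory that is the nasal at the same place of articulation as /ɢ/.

/ɢ/ is a voiced uvular stop.
The nasal at the same place is an uvular nasal — in this inventory, /ɴ/.

/ɴ/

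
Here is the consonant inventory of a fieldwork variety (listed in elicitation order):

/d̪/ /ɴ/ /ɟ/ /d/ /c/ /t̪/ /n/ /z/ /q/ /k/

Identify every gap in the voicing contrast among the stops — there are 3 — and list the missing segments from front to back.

/t/, /ɡ/, /ɢ/

dental: voiceless /t̪/, voiced /d̪/.
alveolar: voiceless —, voiced /d/.
palatal: voiceless /c/, voiced /ɟ/.
velar: voiceless /k/, voiced —.
uvular: voiceless /q/, voiced —.
Gaps, from front to back: alveolar lacks voiceless (/t/); velar lacks voiced (/ɡ/); uvular lacks voiced (/ɢ/).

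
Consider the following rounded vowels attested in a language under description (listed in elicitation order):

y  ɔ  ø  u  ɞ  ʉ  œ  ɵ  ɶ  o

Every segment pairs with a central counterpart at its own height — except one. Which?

High: /y/ ~ /ʉ/ ~ /u/
High-mid: /ø/ ~ /ɵ/ ~ /o/
Low-mid: /œ/ ~ /ɞ/ ~ /ɔ/
Low: only /ɶ/ (front); no central partner.
So /ɶ/ is the unpaired segment.

/ɶ/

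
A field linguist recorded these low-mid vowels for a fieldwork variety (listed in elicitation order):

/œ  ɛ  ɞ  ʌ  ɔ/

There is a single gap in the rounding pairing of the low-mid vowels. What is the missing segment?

front: unrounded /ɛ/, rounded /œ/.
central: unrounded —, rounded /ɞ/.
back: unrounded /ʌ/, rounded /ɔ/.
The central row has no unrounded member, so the gap is the central unrounded vowel /ɜ/.

/ɜ/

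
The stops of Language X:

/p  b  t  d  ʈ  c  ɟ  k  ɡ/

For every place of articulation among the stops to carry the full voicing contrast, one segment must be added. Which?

Voiceless: /p/ (bilabial), /t/ (alveolar), /ʈ/ (retroflex), /c/ (palatal), /k/ (velar).
Voiced: /b/ (bilabial), /d/ (alveolar), /ɟ/ (palatal), /ɡ/ (velar).
The retroflex row has no voiced member, so the gap is the voiced retroflex stop /ɖ/.

/ɖ/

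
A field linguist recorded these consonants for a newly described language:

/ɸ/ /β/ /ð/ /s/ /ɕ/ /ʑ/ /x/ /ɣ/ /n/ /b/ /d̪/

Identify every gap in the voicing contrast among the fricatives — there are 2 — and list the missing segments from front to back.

/θ/, /z/

place of articulation  voiceless  voiced  
bilabial          ɸ         β       
dental            —         ð       
alveolar          s         —       
alveolo-palatal   ɕ         ʑ       
velar             x         ɣ       
Gaps, from front to back: dental lacks voiceless (/θ/); alveolar lacks voiced (/z/).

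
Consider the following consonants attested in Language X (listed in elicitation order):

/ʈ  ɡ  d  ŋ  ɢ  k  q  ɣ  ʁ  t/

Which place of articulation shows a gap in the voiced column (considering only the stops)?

retroflex

Voiceless: /t/ (alveolar), /ʈ/ (retroflex), /k/ (velar), /q/ (uvular).
Voiced: /d/ (alveolar), /ɡ/ (velar), /ɢ/ (uvular).
Every place of articulation has a voiced member except retroflex, where /ɖ/ would be expected.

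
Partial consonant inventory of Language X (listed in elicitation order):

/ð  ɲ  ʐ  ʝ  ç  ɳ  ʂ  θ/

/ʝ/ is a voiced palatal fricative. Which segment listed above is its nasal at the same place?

/ɲ/

The nasal at the same place is a palatal nasal — in this inventory, /ɲ/.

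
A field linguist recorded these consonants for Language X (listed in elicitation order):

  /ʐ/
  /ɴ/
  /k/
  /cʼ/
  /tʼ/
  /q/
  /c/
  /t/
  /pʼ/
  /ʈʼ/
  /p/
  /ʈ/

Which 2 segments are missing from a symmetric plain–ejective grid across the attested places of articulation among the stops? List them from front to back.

bilabial: plain /p/, ejective /pʼ/.
alveolar: plain /t/, ejective /tʼ/.
retroflex: plain /ʈ/, ejective /ʈʼ/.
palatal: plain /c/, ejective /cʼ/.
velar: plain /k/, ejective —.
uvular: plain /q/, ejective —.
Gaps, from front to back: velar lacks ejective (/kʼ/); uvular lacks ejective (/qʼ/).

/kʼ/, /qʼ/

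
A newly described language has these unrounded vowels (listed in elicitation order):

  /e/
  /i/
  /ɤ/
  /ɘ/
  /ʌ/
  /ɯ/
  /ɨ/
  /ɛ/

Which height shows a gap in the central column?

high: front /i/, central /ɨ/, back /ɯ/.
high-mid: front /e/, central /ɘ/, back /ɤ/.
low-mid: front /ɛ/, central —, back /ʌ/.
Every height has a central member except low-mid, where /ɜ/ would be expected.

low-mid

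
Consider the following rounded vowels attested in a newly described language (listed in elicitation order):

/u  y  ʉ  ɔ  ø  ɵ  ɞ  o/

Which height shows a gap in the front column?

high: front /y/, central /ʉ/, back /u/.
high-mid: front /ø/, central /ɵ/, back /o/.
low-mid: front —, central /ɞ/, back /ɔ/.
Every height has a front member except low-mid, where /œ/ would be expected.

low-mid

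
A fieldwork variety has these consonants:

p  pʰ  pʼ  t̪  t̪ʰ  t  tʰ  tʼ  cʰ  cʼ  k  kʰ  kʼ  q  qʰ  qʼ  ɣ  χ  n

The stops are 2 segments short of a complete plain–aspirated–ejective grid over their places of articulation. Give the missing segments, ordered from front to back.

/t̪ʼ/, /c/

place of articulation  plain     aspirated  ejective
bilabial          p         pʰ        pʼ      
dental            t̪        t̪ʰ       —       
alveolar          t         tʰ        tʼ      
palatal           —         cʰ        cʼ      
velar             k         kʰ        kʼ      
uvular            q         qʰ        qʼ      
Gaps, from front to back: dental lacks ejective (/t̪ʼ/); palatal lacks plain (/c/).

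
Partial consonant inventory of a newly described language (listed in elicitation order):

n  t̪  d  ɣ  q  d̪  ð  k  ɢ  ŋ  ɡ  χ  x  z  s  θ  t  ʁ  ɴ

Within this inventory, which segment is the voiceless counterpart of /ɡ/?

/ɡ/ is a voiced velar stop.
The voiceless counterpart is a voiceless velar stop — in this inventory, /k/.

/k/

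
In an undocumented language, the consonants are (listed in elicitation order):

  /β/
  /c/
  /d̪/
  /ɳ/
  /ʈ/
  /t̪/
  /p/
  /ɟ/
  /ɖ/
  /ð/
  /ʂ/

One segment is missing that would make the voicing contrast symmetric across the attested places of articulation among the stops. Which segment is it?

bilabial: voiceless /p/, voiced —.
dental: voiceless /t̪/, voiced /d̪/.
retroflex: voiceless /ʈ/, voiced /ɖ/.
palatal: voiceless /c/, voiced /ɟ/.
The bilabial row has no voiced member, so the gap is the voiced bilabial stop /b/.

/b/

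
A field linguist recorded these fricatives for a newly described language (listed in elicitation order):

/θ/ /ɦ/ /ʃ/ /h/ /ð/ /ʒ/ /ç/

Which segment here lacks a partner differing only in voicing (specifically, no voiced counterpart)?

Dental: /θ/ ~ /ð/
Postalveolar: /ʃ/ ~ /ʒ/
Glottal: /h/ ~ /ɦ/
Palatal: only /ç/ (voiceless); no voiced partner.
So /ç/ is the unpaired segment.

/ç/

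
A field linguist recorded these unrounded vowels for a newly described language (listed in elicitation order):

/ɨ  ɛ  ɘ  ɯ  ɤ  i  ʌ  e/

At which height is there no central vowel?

low-mid

high: front /i/, central /ɨ/, back /ɯ/.
high-mid: front /e/, central /ɘ/, back /ɤ/.
low-mid: front /ɛ/, central —, back /ʌ/.
Every height has a central member except low-mid, where /ɜ/ would be expected.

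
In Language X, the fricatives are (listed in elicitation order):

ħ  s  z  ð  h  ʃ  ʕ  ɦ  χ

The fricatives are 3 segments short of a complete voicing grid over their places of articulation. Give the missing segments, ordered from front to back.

Voiceless: /s/ (alveolar), /ʃ/ (postalveolar), /χ/ (uvular), /ħ/ (pharyngeal), /h/ (glottal).
Voiced: /ð/ (dental), /z/ (alveolar), /ʕ/ (pharyngeal), /ɦ/ (glottal).
Gaps, from front to back: dental lacks voiceless (/θ/); postalveolar lacks voiced (/ʒ/); uvular lacks voiced (/ʁ/).

/θ/, /ʒ/, /ʁ/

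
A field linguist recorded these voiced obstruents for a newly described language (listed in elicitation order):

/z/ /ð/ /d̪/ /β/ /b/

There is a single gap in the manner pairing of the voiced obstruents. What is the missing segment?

/d/

bilabial: stop /b/, fricative /β/.
dental: stop /d̪/, fricative /ð/.
alveolar: stop —, fricative /z/.
The alveolar row has no stop member, so the gap is the alveolar stop /d/.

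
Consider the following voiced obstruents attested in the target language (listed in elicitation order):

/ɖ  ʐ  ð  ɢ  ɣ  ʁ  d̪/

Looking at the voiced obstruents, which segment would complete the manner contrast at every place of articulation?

/ɡ/

Stop: /d̪/ (dental), /ɖ/ (retroflex), /ɢ/ (uvular).
Fricative: /ð/ (dental), /ʐ/ (retroflex), /ɣ/ (velar), /ʁ/ (uvular).
The velar row has no stop member, so the gap is the velar stop /ɡ/.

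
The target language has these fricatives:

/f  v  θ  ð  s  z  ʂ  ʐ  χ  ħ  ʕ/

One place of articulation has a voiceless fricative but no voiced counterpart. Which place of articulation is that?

place of articulation  voiceless  voiced  
labiodental       f         v       
dental            θ         ð       
alveolar          s         z       
retroflex         ʂ         ʐ       
uvular            χ         —       
pharyngeal        ħ         ʕ       
Every place of articulation has a voiced member except uvular, where /ʁ/ would be expected.

uvular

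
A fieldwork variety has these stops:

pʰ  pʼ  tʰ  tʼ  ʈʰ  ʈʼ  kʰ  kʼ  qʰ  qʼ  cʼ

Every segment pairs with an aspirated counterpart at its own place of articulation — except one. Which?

Bilabial: /pʰ/ ~ /pʼ/
Alveolar: /tʰ/ ~ /tʼ/
Retroflex: /ʈʰ/ ~ /ʈʼ/
Velar: /kʰ/ ~ /kʼ/
Uvular: /qʰ/ ~ /qʼ/
Palatal: only /cʼ/ (ejective); no aspirated partner.
So /cʼ/ is the unpaired segment.

/cʼ/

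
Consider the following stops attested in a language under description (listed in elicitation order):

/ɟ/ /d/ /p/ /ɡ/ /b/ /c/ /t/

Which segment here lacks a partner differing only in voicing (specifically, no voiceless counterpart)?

/ɡ/

Bilabial: /p/ ~ /b/
Alveolar: /t/ ~ /d/
Palatal: /c/ ~ /ɟ/
Velar: only /ɡ/ (voiced); no voiceless partner.
So /ɡ/ is the unpaired segment.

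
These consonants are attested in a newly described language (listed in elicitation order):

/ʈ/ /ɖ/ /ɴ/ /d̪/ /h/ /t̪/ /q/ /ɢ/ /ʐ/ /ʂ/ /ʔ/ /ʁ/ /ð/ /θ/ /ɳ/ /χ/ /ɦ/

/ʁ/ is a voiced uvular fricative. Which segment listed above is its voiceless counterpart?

The voiceless counterpart is a voiceless uvular fricative — in this inventory, /χ/.

/χ/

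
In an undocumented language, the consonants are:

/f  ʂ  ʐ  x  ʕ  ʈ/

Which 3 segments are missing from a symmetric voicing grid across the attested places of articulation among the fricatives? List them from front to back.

Voiceless: /f/ (labiodental), /ʂ/ (retroflex), /x/ (velar).
Voiced: /ʐ/ (retroflex), /ʕ/ (pharyngeal).
Gaps, from front to back: labiodental lacks voiced (/v/); velar lacks voiced (/ɣ/); pharyngeal lacks voiceless (/ħ/).

/v/, /ɣ/, /ħ/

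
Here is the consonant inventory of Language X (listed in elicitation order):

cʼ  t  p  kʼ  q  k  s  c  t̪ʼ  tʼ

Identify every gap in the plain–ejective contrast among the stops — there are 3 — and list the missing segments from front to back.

/pʼ/, /t̪/, /qʼ/

place of articulation  plain     ejective
bilabial          p         —       
dental            —         t̪ʼ     
alveolar          t         tʼ      
palatal           c         cʼ      
velar             k         kʼ      
uvular            q         —       
Gaps, from front to back: bilabial lacks ejective (/pʼ/); dental lacks plain (/t̪/); uvular lacks ejective (/qʼ/).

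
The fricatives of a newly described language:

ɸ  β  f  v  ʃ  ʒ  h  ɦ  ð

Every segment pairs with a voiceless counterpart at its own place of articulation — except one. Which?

/ð/

Bilabial: /ɸ/ ~ /β/
Labiodental: /f/ ~ /v/
Postalveolar: /ʃ/ ~ /ʒ/
Glottal: /h/ ~ /ɦ/
Dental: only /ð/ (voiced); no voiceless partner.
So /ð/ is the unpaired segment.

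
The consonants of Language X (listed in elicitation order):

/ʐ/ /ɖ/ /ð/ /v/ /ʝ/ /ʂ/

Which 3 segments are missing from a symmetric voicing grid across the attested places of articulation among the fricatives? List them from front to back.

Voiceless: /ʂ/ (retroflex).
Voiced: /v/ (labiodental), /ð/ (dental), /ʐ/ (retroflex), /ʝ/ (palatal).
Gaps, from front to back: labiodental lacks voiceless (/f/); dental lacks voiceless (/θ/); palatal lacks voiceless (/ç/).

/f/, /θ/, /ç/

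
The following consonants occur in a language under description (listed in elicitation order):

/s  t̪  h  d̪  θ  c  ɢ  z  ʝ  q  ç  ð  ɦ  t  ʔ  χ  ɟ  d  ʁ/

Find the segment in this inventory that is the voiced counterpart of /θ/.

/θ/ is a voiceless dental fricative.
The voiced counterpart is a voiced dental fricative — in this inventory, /ð/.

/ð/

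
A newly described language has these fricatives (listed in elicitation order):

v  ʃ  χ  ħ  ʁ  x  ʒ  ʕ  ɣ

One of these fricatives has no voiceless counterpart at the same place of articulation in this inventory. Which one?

Postalveolar: /ʃ/ ~ /ʒ/
Velar: /x/ ~ /ɣ/
Uvular: /χ/ ~ /ʁ/
Pharyngeal: /ħ/ ~ /ʕ/
Labiodental: only /v/ (voiced); no voiceless partner.
So /v/ is the unpaired segment.

/v/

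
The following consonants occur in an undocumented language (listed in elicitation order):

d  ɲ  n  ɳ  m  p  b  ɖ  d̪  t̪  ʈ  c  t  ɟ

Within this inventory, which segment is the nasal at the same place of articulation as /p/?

/m/

/p/ is a voiceless bilabial stop.
The nasal at the same place is a bilabial nasal — in this inventory, /m/.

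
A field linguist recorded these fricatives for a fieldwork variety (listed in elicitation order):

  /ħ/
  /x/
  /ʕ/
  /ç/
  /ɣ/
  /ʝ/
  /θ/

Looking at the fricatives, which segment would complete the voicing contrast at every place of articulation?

/ð/

place of articulation  voiceless  voiced  
dental            θ         —       
palatal           ç         ʝ       
velar             x         ɣ       
pharyngeal        ħ         ʕ       
The dental row has no voiced member, so the gap is the voiced dental fricative /ð/.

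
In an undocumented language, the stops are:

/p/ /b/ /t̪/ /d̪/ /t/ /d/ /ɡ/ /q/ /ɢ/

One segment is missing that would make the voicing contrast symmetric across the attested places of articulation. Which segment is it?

bilabial: voiceless /p/, voiced /b/.
dental: voiceless /t̪/, voiced /d̪/.
alveolar: voiceless /t/, voiced /d/.
velar: voiceless —, voiced /ɡ/.
uvular: voiceless /q/, voiced /ɢ/.
The velar row has no voiceless member, so the gap is the voiceless velar stop /k/.

/k/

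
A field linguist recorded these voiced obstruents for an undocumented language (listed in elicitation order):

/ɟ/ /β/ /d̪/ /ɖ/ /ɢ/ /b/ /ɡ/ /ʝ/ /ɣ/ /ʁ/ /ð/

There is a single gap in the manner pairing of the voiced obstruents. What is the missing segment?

place of articulation  stop      fricative
bilabial          b         β       
dental            d̪        ð       
retroflex         ɖ         —       
palatal           ɟ         ʝ       
velar             ɡ         ɣ       
uvular            ɢ         ʁ       
The retroflex row has no fricative member, so the gap is the retroflex fricative /ʐ/.

/ʐ/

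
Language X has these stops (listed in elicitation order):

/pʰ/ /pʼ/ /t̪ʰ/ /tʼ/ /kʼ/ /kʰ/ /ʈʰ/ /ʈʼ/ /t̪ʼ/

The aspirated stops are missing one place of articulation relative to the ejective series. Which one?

alveolar

place of articulation  aspirated  ejective
bilabial          pʰ        pʼ      
dental            t̪ʰ       t̪ʼ     
alveolar          —         tʼ      
retroflex         ʈʰ        ʈʼ      
velar             kʰ        kʼ      
Every place of articulation has an aspirated member except alveolar, where /tʰ/ would be expected.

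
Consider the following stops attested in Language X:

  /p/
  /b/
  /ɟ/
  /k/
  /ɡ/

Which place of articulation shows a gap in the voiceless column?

palatal

Voiceless: /p/ (bilabial), /k/ (velar).
Voiced: /b/ (bilabial), /ɟ/ (palatal), /ɡ/ (velar).
Every place of articulation has a voiceless member except palatal, where /c/ would be expected.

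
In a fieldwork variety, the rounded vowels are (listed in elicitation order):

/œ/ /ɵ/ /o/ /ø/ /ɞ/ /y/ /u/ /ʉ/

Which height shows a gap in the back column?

Front: /y/ (high), /ø/ (high-mid), /œ/ (low-mid).
Central: /ʉ/ (high), /ɵ/ (high-mid), /ɞ/ (low-mid).
Back: /u/ (high), /o/ (high-mid).
Every height has a back member except low-mid, where /ɔ/ would be expected.

low-mid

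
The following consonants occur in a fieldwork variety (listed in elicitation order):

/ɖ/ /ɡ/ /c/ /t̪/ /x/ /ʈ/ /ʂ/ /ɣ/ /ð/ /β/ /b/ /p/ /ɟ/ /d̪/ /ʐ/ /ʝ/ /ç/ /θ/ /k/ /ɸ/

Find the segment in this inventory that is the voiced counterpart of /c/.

/ɟ/

/c/ is a voiceless palatal stop.
The voiced counterpart is a voiced palatal stop — in this inventory, /ɟ/.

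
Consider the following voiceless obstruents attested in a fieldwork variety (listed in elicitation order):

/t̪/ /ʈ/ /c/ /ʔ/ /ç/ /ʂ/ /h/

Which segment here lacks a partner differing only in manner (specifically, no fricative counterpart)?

Retroflex: /ʈ/ ~ /ʂ/
Palatal: /c/ ~ /ç/
Glottal: /ʔ/ ~ /h/
Dental: only /t̪/ (stop); no fricative partner.
So /t̪/ is the unpaired segment.

/t̪/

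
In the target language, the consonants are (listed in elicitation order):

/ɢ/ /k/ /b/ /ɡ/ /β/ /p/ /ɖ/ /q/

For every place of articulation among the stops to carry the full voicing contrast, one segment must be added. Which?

Voiceless: /p/ (bilabial), /k/ (velar), /q/ (uvular).
Voiced: /b/ (bilabial), /ɖ/ (retroflex), /ɡ/ (velar), /ɢ/ (uvular).
The retroflex row has no voiceless member, so the gap is the voiceless retroflex stop /ʈ/.

/ʈ/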